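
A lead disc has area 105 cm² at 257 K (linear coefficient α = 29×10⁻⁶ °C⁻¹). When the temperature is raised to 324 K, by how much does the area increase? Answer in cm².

ΔA = 0.408 cm²

Area coefficient ≈ 2α; |ΔT| = 67 K
ΔA = 2αA₀ΔT = 2(29×10⁻⁶)(105)(67) = 0.408 cm²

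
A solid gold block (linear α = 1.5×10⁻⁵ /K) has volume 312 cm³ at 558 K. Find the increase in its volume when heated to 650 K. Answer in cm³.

Isotropic solid: β ≈ 3α = 4.5×10⁻⁵ /K; ΔT = 92 K
ΔV = 3αV₀ΔT = 3(1.5×10⁻⁵)(312)(92) = 1.29 cm³

ΔV = 1.29 cm³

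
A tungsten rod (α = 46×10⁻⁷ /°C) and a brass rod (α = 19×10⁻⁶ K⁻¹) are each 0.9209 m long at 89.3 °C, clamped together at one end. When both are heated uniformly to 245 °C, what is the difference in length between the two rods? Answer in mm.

ΔT = 155.7 K
tungsten: ΔL = 46×10⁻⁷ × 0.9209 m × 155.7 = 6.5957×10⁻⁴ m = 0.65957 mm
brass: ΔL = 19×10⁻⁶ × 0.9209 m × 155.7 = 2.7243×10⁻³ m = 2.7243 mm
difference = 2.7243 − 0.65957 = 2.06473 mm

2.06 mm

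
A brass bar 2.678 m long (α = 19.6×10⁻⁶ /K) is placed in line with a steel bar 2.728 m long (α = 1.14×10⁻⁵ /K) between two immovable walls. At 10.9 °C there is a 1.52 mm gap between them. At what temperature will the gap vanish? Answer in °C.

T = 29.1 °C

Gap closes when ΔL₁ + ΔL₂ = 1.52 mm = 1.52×10⁻³ m
(α₁L₁ + α₂L₂)ΔT = g
α₁L₁ + α₂L₂ = 19.6×10⁻⁶×2.678 + 1.14×10⁻⁵×2.728 = 8.3588×10⁻⁵ m/K
ΔT = 1.52×10⁻³ / 8.3588×10⁻⁵ = 18.184 K
T = 10.9 + 18.184 = 29.084 °C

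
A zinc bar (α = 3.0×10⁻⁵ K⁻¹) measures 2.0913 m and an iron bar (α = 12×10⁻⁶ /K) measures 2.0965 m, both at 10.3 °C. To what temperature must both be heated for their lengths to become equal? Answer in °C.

T = 148.7 °C

L₁(1 + α₁ΔT) = L₂(1 + α₂ΔT) ⇒ ΔT = (L₂ − L₁)/(α₁L₁ − α₂L₂)
L₂ − L₁ = 2.0965 − 2.0913 = 5.20×10⁻³ m
α₁L₁ − α₂L₂ = 3.0×10⁻⁵×2.0913 − 12×10⁻⁶×2.0965 = 3.7581×10⁻⁵ m/K
ΔT = 5.20×10⁻³ / 3.7581×10⁻⁵ = 138.368 K
T = 10.3 + 138.368 = 148.668 °C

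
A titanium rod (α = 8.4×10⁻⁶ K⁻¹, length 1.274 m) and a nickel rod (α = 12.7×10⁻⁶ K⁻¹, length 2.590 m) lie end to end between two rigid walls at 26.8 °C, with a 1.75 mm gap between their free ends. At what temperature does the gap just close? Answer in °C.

α₁L₁ = 1.07016×10⁻⁵ m/K, α₂L₂ = 3.2893×10⁻⁵ m/K → total 4.35946×10⁻⁵ m/K
ΔT = g/(α₁L₁+α₂L₂) = 1.75×10⁻³ / 4.35946×10⁻⁵ = 40.143 K
T = 26.8 + 40.143 = 66.943 °C

T = 66.9 °C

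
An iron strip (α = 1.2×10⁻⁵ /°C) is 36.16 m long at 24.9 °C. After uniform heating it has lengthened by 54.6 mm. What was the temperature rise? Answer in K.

ΔL = αL₀ΔT ⇒ ΔT = ΔL / (αL₀)
ΔT = 54.6×10⁻³ m / (1.2×10⁻⁵ × 36.16 m) = 125.83 K

ΔT = 126 K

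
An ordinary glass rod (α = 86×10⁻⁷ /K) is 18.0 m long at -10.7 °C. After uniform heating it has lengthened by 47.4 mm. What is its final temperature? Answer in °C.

T = 296 °C

ΔL = αL₀ΔT ⇒ ΔT = ΔL / (αL₀)
ΔT = 47.4×10⁻³ m / (86×10⁻⁷ × 18.0 m) = 306.20 K
T = -10.7 + 306.20 = 295.50 °C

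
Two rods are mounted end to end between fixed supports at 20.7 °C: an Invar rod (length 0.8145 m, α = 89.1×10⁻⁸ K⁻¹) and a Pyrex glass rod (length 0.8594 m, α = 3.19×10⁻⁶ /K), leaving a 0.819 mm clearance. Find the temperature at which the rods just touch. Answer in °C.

α₁L₁ = 7.257195×10⁻⁷ m/K, α₂L₂ = 2.741486×10⁻⁶ m/K → total 3.4672055×10⁻⁶ m/K
ΔT = g/(α₁L₁+α₂L₂) = 8.19×10⁻⁴ / 3.4672055×10⁻⁶ = 236.21 K
T = 20.7 + 236.21 = 256.91 °C

T = 257 °C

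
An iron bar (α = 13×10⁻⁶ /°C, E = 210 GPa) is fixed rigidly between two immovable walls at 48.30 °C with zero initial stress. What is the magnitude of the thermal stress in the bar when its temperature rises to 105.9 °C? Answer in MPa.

Fully constrained: the free strain ε = αΔT is blocked, so σ = Eε = EαΔT.
|ΔT| = 57.60 K
σ = 210×10⁹ × 13×10⁻⁶ × 57.60 = 1.57×10⁸ Pa

σ = 157 MPa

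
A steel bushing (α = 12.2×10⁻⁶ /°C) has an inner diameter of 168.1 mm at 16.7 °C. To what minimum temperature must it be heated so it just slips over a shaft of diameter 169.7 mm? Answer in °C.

Required Δd = 169.7 − 168.1 = 1.6 mm
Δd = αd₀ΔT ⇒ ΔT = Δd/(αd₀) = 1.6 / (12.2×10⁻⁶ × 168.1) = 780.18 K
T_min = 16.7 + 780.18 = 796.88 °C

T = 797 °C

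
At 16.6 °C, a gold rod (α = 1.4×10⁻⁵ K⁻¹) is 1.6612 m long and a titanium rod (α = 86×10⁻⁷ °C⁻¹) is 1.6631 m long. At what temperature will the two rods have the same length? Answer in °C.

Equal length when α₁L₁ΔT − α₂L₂ΔT = L₂ − L₁ = 1.90×10⁻³ m
α₁L₁ = 2.32568×10⁻⁵, α₂L₂ = 1.430266×10⁻⁵ → Δ(αL) = 8.95414×10⁻⁶ m/K
ΔT = 1.90×10⁻³ / 8.95414×10⁻⁶ = 212.192 K, so T = 16.6 + 212.192 = 228.792 °C

T = 228.8 °C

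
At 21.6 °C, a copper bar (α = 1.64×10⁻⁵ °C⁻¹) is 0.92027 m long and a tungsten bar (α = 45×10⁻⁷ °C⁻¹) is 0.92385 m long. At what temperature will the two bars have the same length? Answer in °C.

Equal length when α₁L₁ΔT − α₂L₂ΔT = L₂ − L₁ = 3.58×10⁻³ m
α₁L₁ = 1.5092428×10⁻⁵, α₂L₂ = 4.157325×10⁻⁶ → Δ(αL) = 1.0935103×10⁻⁵ m/K
ΔT = 3.58×10⁻³ / 1.0935103×10⁻⁵ = 327.386 K, so T = 21.6 + 327.386 = 348.986 °C

T = 349.0 °C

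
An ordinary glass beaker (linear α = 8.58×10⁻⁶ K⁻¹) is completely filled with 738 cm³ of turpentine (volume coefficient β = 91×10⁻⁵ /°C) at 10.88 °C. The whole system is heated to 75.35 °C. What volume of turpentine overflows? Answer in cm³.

The beaker also expands: β_container ≈ 3α = 2.574×10⁻⁵ /K
Net overflow = V₀(β_liq − 3α_cont)ΔT
β − 3α = 9.10×10⁻⁴ − 2.574×10⁻⁵ = 8.8426×10⁻⁴ /K; ΔT = 64.47 K
ΔV = 738 × 8.8426×10⁻⁴ × 64.47 = 42.1 cm³

42.1 cm³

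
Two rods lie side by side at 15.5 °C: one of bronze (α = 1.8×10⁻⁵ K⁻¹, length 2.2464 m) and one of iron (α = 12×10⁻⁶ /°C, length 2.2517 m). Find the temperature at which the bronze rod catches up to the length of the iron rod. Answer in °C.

Equal length when α₁L₁ΔT − α₂L₂ΔT = L₂ − L₁ = 5.30×10⁻³ m
α₁L₁ = 4.04352×10⁻⁵, α₂L₂ = 2.70204×10⁻⁵ → Δ(αL) = 1.34148×10⁻⁵ m/K
ΔT = 5.30×10⁻³ / 1.34148×10⁻⁵ = 395.086 K, so T = 15.5 + 395.086 = 410.586 °C

T = 410.6 °C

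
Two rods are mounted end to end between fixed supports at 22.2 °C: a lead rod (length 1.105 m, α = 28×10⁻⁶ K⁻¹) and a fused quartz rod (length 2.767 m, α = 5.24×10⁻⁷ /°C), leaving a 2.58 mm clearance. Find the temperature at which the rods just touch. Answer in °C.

Gap closes when ΔL₁ + ΔL₂ = 2.58 mm = 2.58×10⁻³ m
(α₁L₁ + α₂L₂)ΔT = g
α₁L₁ + α₂L₂ = 28×10⁻⁶×1.105 + 5.24×10⁻⁷×2.767 = 3.2389908×10⁻⁵ m/K
ΔT = 2.58×10⁻³ / 3.2389908×10⁻⁵ = 79.65 K
T = 22.2 + 79.65 = 101.85 °C

T = 102 °C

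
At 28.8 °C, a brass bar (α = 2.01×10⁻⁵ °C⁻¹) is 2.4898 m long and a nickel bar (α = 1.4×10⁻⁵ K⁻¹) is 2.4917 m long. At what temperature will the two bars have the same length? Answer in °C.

T = 154.1 °C

L₁(1 + α₁ΔT) = L₂(1 + α₂ΔT) ⇒ ΔT = (L₂ − L₁)/(α₁L₁ − α₂L₂)
L₂ − L₁ = 2.4917 − 2.4898 = 1.90×10⁻³ m
α₁L₁ − α₂L₂ = 2.01×10⁻⁵×2.4898 − 1.4×10⁻⁵×2.4917 = 1.516118×10⁻⁵ m/K
ΔT = 1.90×10⁻³ / 1.516118×10⁻⁵ = 125.320 K
T = 28.8 + 125.320 = 154.120 °C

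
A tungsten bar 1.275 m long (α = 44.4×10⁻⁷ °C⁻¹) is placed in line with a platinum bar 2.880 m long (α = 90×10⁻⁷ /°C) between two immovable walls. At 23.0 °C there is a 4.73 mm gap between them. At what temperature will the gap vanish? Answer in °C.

T = 173 °C

α₁L₁ = 5.661×10⁻⁶ m/K, α₂L₂ = 2.592×10⁻⁵ m/K → total 3.1581×10⁻⁵ m/K
ΔT = g/(α₁L₁+α₂L₂) = 4.73×10⁻³ / 3.1581×10⁻⁵ = 149.77 K
T = 23.0 + 149.77 = 172.77 °C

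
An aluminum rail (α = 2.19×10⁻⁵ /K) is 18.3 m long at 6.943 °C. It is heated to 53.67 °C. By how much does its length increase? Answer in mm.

ΔL = 18.7 mm

|ΔT| = |53.67 − 6.943| = 46.727 K
ΔL = αL₀ΔT = (2.19×10⁻⁵)(18.3)(46.727) = 1.87×10⁻² m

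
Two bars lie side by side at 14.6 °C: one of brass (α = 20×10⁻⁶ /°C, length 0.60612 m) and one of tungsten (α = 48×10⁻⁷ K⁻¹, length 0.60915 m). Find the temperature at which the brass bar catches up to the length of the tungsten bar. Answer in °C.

L₁(1 + α₁ΔT) = L₂(1 + α₂ΔT) ⇒ ΔT = (L₂ − L₁)/(α₁L₁ − α₂L₂)
L₂ − L₁ = 0.60915 − 0.60612 = 3.03×10⁻³ m
α₁L₁ − α₂L₂ = 20×10⁻⁶×0.60612 − 48×10⁻⁷×0.60915 = 9.19848×10⁻⁶ m/K
ΔT = 3.03×10⁻³ / 9.19848×10⁻⁶ = 329.402 K
T = 14.6 + 329.402 = 344.002 °C

T = 344.0 °C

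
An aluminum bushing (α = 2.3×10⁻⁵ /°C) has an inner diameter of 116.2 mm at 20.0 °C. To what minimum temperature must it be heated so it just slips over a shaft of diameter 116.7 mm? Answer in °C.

Required Δd = 116.7 − 116.2 = 0.5 mm
Δd = αd₀ΔT ⇒ ΔT = Δd/(αd₀) = 0.5 / (2.3×10⁻⁵ × 116.2) = 187.08 K
T_min = 20.0 + 187.08 = 207.08 °C

T = 207 °C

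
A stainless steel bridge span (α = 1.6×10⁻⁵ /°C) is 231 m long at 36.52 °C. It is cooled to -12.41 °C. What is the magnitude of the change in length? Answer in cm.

ΔL = 18.1 cm

|ΔT| = |-12.41 − 36.52| = 48.93 K
ΔL = αL₀ΔT = (1.6×10⁻⁵)(231)(48.93) = 1.81×10⁻¹ m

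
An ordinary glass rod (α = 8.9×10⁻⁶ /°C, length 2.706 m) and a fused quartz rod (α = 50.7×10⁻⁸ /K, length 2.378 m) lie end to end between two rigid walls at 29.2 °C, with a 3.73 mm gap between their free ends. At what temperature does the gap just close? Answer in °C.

T = 177 °C

α₁L₁ = 2.40834×10⁻⁵ m/K, α₂L₂ = 1.205646×10⁻⁶ m/K → total 2.5289046×10⁻⁵ m/K
ΔT = g/(α₁L₁+α₂L₂) = 3.73×10⁻³ / 2.5289046×10⁻⁵ = 147.49 K
T = 29.2 + 147.49 = 176.69 °C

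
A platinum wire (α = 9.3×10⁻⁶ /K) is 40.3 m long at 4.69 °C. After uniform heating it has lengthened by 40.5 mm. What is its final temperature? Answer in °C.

ΔL = αL₀ΔT ⇒ ΔT = ΔL / (αL₀)
ΔT = 40.5×10⁻³ m / (9.3×10⁻⁶ × 40.3 m) = 108.06 K
T = 4.69 + 108.06 = 112.75 °C

T = 113 °C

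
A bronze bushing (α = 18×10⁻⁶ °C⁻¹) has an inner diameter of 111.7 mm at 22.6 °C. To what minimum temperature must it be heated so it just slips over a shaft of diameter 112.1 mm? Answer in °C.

Required Δd = 112.1 − 111.7 = 0.4 mm
Δd = αd₀ΔT ⇒ ΔT = Δd/(αd₀) = 0.4 / (18×10⁻⁶ × 111.7) = 198.95 K
T_min = 22.6 + 198.95 = 221.55 °C

T = 222 °C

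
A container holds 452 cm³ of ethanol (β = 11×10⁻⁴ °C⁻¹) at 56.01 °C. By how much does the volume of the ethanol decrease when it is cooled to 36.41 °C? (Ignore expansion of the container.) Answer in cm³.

|ΔT| = |36.41 − 56.01| = 19.60 K
ΔV = βV₀ΔT = (11×10⁻⁴)(452)(19.60) = 9.75 cm³

ΔV = 9.75 cm³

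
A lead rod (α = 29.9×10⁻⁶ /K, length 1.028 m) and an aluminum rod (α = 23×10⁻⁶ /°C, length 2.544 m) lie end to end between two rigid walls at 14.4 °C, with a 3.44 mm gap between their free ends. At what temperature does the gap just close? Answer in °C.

α₁L₁ = 3.07372×10⁻⁵ m/K, α₂L₂ = 5.8512×10⁻⁵ m/K → total 8.92492×10⁻⁵ m/K
ΔT = g/(α₁L₁+α₂L₂) = 3.44×10⁻³ / 8.92492×10⁻⁵ = 38.544 K
T = 14.4 + 38.544 = 52.944 °C

T = 52.9 °C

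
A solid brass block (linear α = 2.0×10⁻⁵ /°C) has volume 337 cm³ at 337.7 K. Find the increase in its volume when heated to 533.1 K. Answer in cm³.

ΔV = 3.95 cm³

Isotropic solid: β ≈ 3α = 6.0×10⁻⁵ /K; ΔT = 195.4 K
ΔV = 3αV₀ΔT = 3(2.0×10⁻⁵)(337)(195.4) = 3.95 cm³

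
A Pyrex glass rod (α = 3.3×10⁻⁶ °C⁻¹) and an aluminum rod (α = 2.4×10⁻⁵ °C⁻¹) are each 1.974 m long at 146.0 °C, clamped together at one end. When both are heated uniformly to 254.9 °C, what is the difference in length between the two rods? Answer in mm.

ΔT = 108.9 K
Pyrex glass: ΔL = 3.3×10⁻⁶ × 1.974 m × 108.9 = 7.0940×10⁻⁴ m = 0.70940 mm
aluminum: ΔL = 2.4×10⁻⁵ × 1.974 m × 108.9 = 5.1592×10⁻³ m = 5.1592 mm
difference = 5.1592 − 0.70940 = 4.4498 mm

4.45 mm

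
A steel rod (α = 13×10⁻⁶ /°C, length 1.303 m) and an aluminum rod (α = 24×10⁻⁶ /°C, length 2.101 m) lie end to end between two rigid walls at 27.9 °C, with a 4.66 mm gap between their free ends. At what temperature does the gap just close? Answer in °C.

T = 97.1 °C

α₁L₁ = 1.6939×10⁻⁵ m/K, α₂L₂ = 5.0424×10⁻⁵ m/K → total 6.7363×10⁻⁵ m/K
ΔT = g/(α₁L₁+α₂L₂) = 4.66×10⁻³ / 6.7363×10⁻⁵ = 69.177 K
T = 27.9 + 69.177 = 97.077 °C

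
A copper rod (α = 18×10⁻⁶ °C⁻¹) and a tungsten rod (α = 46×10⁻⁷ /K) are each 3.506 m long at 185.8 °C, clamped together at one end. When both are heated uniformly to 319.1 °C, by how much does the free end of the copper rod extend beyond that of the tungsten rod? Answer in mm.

6.26 mm

ΔT = 133.3 K
copper: ΔL = 18×10⁻⁶ × 3.506 m × 133.3 = 8.4123×10⁻³ m = 8.4123 mm
tungsten: ΔL = 46×10⁻⁷ × 3.506 m × 133.3 = 2.1498×10⁻³ m = 2.1498 mm
difference = 8.4123 − 2.1498 = 6.2625 mm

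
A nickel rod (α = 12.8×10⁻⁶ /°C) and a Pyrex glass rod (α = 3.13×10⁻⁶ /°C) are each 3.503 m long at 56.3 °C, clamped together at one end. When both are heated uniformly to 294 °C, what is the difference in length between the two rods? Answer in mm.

8.05 mm

ΔT = 237.7 K
nickel: ΔL = 12.8×10⁻⁶ × 3.503 m × 237.7 = 1.0658×10⁻² m = 10.658 mm
Pyrex glass: ΔL = 3.13×10⁻⁶ × 3.503 m × 237.7 = 2.6062×10⁻³ m = 2.6062 mm
difference = 10.658 − 2.6062 = 8.0518 mm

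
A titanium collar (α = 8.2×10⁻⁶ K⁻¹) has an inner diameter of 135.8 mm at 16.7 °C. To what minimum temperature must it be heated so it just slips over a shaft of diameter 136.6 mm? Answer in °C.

Required Δd = 136.6 − 135.8 = 0.8 mm
Δd = αd₀ΔT ⇒ ΔT = Δd/(αd₀) = 0.8 / (8.2×10⁻⁶ × 135.8) = 718.42 K
T_min = 16.7 + 718.42 = 735.12 °C

T = 735 °C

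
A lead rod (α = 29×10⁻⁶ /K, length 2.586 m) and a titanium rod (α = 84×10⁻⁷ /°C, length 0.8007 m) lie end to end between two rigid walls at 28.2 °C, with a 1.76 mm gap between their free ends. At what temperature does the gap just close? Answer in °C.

T = 49.7 °C

Gap closes when ΔL₁ + ΔL₂ = 1.76 mm = 1.76×10⁻³ m
(α₁L₁ + α₂L₂)ΔT = g
α₁L₁ + α₂L₂ = 29×10⁻⁶×2.586 + 84×10⁻⁷×0.8007 = 8.171988×10⁻⁵ m/K
ΔT = 1.76×10⁻³ / 8.171988×10⁻⁵ = 21.537 K
T = 28.2 + 21.537 = 49.737 °C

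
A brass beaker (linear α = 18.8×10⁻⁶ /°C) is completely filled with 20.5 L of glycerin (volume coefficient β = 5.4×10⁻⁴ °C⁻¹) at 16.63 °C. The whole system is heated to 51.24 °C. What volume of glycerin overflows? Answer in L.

0.343 L

The beaker also expands: β_container ≈ 3α = 5.64×10⁻⁵ /K
Net overflow = V₀(β_liq − 3α_cont)ΔT
β − 3α = 5.40×10⁻⁴ − 5.64×10⁻⁵ = 4.836×10⁻⁴ /K; ΔT = 34.61 K
ΔV = 20.5 × 4.836×10⁻⁴ × 34.61 = 0.343 L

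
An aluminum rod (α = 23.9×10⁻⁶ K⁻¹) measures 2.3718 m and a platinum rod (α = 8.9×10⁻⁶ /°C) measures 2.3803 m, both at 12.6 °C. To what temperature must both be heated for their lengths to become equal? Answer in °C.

T = 252.0 °C

L₁(1 + α₁ΔT) = L₂(1 + α₂ΔT) ⇒ ΔT = (L₂ − L₁)/(α₁L₁ − α₂L₂)
L₂ − L₁ = 2.3803 − 2.3718 = 8.50×10⁻³ m
α₁L₁ − α₂L₂ = 23.9×10⁻⁶×2.3718 − 8.9×10⁻⁶×2.3803 = 3.550135×10⁻⁵ m/K
ΔT = 8.50×10⁻³ / 3.550135×10⁻⁵ = 239.428 K
T = 12.6 + 239.428 = 252.028 °C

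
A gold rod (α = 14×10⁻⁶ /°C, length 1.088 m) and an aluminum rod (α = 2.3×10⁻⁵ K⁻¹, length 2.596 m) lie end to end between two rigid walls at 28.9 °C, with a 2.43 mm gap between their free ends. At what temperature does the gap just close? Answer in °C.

T = 61.3 °C

Gap closes when ΔL₁ + ΔL₂ = 2.43 mm = 2.43×10⁻³ m
(α₁L₁ + α₂L₂)ΔT = g
α₁L₁ + α₂L₂ = 14×10⁻⁶×1.088 + 2.3×10⁻⁵×2.596 = 7.494×10⁻⁵ m/K
ΔT = 2.43×10⁻³ / 7.494×10⁻⁵ = 32.426 K
T = 28.9 + 32.426 = 61.326 °C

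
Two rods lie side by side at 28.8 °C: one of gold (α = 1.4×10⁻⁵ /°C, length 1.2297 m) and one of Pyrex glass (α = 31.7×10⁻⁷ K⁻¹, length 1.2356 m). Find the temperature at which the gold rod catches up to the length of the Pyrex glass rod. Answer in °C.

T = 472.4 °C

Equal length when α₁L₁ΔT − α₂L₂ΔT = L₂ − L₁ = 5.90×10⁻³ m
α₁L₁ = 1.72158×10⁻⁵, α₂L₂ = 3.916852×10⁻⁶ → Δ(αL) = 1.3298948×10⁻⁵ m/K
ΔT = 5.90×10⁻³ / 1.3298948×10⁻⁵ = 443.644 K, so T = 28.8 + 443.644 = 472.444 °C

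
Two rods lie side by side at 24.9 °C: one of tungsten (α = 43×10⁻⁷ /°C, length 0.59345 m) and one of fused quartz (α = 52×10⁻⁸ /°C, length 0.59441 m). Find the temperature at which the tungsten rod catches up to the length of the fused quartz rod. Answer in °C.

Equal length when α₁L₁ΔT − α₂L₂ΔT = L₂ − L₁ = 9.60×10⁻⁴ m
α₁L₁ = 2.551835×10⁻⁶, α₂L₂ = 3.090932×10⁻⁷ → Δ(αL) = 2.2427418×10⁻⁶ m/K
ΔT = 9.60×10⁻⁴ / 2.2427418×10⁻⁶ = 428.047 K, so T = 24.9 + 428.047 = 452.947 °C

T = 452.9 °C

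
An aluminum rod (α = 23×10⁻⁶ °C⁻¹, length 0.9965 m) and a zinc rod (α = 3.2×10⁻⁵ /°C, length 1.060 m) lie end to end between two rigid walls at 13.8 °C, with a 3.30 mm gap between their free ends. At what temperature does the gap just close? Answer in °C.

Gap closes when ΔL₁ + ΔL₂ = 3.30 mm = 3.30×10⁻³ m
(α₁L₁ + α₂L₂)ΔT = g
α₁L₁ + α₂L₂ = 23×10⁻⁶×0.9965 + 3.2×10⁻⁵×1.060 = 5.68395×10⁻⁵ m/K
ΔT = 3.30×10⁻³ / 5.68395×10⁻⁵ = 58.058 K
T = 13.8 + 58.058 = 71.858 °C

T = 71.9 °C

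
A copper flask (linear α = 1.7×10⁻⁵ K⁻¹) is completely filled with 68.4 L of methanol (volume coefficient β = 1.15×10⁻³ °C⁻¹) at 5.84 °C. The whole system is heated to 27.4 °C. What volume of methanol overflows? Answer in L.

1.62 L

The flask also expands: β_container ≈ 3α = 5.1×10⁻⁵ /K
Net overflow = V₀(β_liq − 3α_cont)ΔT
β − 3α = 1.15×10⁻³ − 5.1×10⁻⁵ = 1.099×10⁻³ /K; ΔT = 21.56 K
ΔV = 68.4 × 1.099×10⁻³ × 21.56 = 1.62 L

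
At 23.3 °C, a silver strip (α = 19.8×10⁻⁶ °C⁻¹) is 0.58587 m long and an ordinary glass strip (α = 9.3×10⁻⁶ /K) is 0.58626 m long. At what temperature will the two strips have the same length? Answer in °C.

T = 86.74 °C

L₁(1 + α₁ΔT) = L₂(1 + α₂ΔT) ⇒ ΔT = (L₂ − L₁)/(α₁L₁ − α₂L₂)
L₂ − L₁ = 0.58626 − 0.58587 = 3.90×10⁻⁴ m
α₁L₁ − α₂L₂ = 19.8×10⁻⁶×0.58587 − 9.3×10⁻⁶×0.58626 = 6.148008×10⁻⁶ m/K
ΔT = 3.90×10⁻⁴ / 6.148008×10⁻⁶ = 63.4352 K
T = 23.3 + 63.4352 = 86.7352 °C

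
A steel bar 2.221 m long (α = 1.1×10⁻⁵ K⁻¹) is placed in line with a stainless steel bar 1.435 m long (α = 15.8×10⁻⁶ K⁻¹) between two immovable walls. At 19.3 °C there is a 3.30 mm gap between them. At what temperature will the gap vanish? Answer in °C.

T = 89.4 °C

α₁L₁ = 2.4431×10⁻⁵ m/K, α₂L₂ = 2.2673×10⁻⁵ m/K → total 4.7104×10⁻⁵ m/K
ΔT = g/(α₁L₁+α₂L₂) = 3.30×10⁻³ / 4.7104×10⁻⁵ = 70.058 K
T = 19.3 + 70.058 = 89.358 °C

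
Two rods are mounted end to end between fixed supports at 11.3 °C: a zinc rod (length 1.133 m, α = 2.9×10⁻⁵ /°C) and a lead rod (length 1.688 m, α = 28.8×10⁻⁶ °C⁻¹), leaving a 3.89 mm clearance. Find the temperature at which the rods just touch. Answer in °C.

Gap closes when ΔL₁ + ΔL₂ = 3.89 mm = 3.89×10⁻³ m
(α₁L₁ + α₂L₂)ΔT = g
α₁L₁ + α₂L₂ = 2.9×10⁻⁵×1.133 + 28.8×10⁻⁶×1.688 = 8.14714×10⁻⁵ m/K
ΔT = 3.89×10⁻³ / 8.14714×10⁻⁵ = 47.747 K
T = 11.3 + 47.747 = 59.047 °C

T = 59.0 °C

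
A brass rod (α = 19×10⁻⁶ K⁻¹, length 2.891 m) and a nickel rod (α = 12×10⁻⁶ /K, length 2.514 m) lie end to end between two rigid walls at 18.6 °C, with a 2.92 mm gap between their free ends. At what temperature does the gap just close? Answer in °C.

α₁L₁ = 5.4929×10⁻⁵ m/K, α₂L₂ = 3.0168×10⁻⁵ m/K → total 8.5097×10⁻⁵ m/K
ΔT = g/(α₁L₁+α₂L₂) = 2.92×10⁻³ / 8.5097×10⁻⁵ = 34.314 K
T = 18.6 + 34.314 = 52.914 °C

T = 52.9 °C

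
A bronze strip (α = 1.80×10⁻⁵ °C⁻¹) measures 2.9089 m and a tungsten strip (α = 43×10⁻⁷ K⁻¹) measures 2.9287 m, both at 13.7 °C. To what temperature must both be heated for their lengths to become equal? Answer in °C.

L₁(1 + α₁ΔT) = L₂(1 + α₂ΔT) ⇒ ΔT = (L₂ − L₁)/(α₁L₁ − α₂L₂)
L₂ − L₁ = 2.9287 − 2.9089 = 1.98×10⁻² m
α₁L₁ − α₂L₂ = 1.80×10⁻⁵×2.9089 − 43×10⁻⁷×2.9287 = 3.976679×10⁻⁵ m/K
ΔT = 1.98×10⁻² / 3.976679×10⁻⁵ = 497.903 K
T = 13.7 + 497.903 = 511.603 °C

T = 511.6 °C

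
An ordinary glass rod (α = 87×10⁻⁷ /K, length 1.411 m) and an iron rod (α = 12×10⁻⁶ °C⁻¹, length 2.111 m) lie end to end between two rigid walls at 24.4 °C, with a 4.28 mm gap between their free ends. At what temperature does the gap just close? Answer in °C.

α₁L₁ = 1.22757×10⁻⁵ m/K, α₂L₂ = 2.5332×10⁻⁵ m/K → total 3.76077×10⁻⁵ m/K
ΔT = g/(α₁L₁+α₂L₂) = 4.28×10⁻³ / 3.76077×10⁻⁵ = 113.81 K
T = 24.4 + 113.81 = 138.21 °C

T = 138 °C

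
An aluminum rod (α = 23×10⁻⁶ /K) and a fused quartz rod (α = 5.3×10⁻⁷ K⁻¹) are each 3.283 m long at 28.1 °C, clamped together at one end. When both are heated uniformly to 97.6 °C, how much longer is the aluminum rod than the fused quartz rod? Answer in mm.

ΔT = 69.5 K
aluminum: ΔL = 23×10⁻⁶ × 3.283 m × 69.5 = 5.2479×10⁻³ m = 5.2479 mm
fused quartz: ΔL = 5.3×10⁻⁷ × 3.283 m × 69.5 = 1.2093×10⁻⁴ m = 0.12093 mm
difference = 5.2479 − 0.12093 = 5.12697 mm

5.13 mm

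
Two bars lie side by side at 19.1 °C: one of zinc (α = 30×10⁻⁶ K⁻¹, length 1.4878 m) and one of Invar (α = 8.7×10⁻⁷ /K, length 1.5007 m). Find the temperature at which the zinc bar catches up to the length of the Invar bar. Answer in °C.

L₁(1 + α₁ΔT) = L₂(1 + α₂ΔT) ⇒ ΔT = (L₂ − L₁)/(α₁L₁ − α₂L₂)
L₂ − L₁ = 1.5007 − 1.4878 = 1.29×10⁻² m
α₁L₁ − α₂L₂ = 30×10⁻⁶×1.4878 − 8.7×10⁻⁷×1.5007 = 4.3328391×10⁻⁵ m/K
ΔT = 1.29×10⁻² / 4.3328391×10⁻⁵ = 297.726 K
T = 19.1 + 297.726 = 316.826 °C

T = 316.8 °C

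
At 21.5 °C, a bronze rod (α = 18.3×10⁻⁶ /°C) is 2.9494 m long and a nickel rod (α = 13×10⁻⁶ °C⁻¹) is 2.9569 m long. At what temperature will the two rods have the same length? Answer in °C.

Equal length when α₁L₁ΔT − α₂L₂ΔT = L₂ − L₁ = 7.50×10⁻³ m
α₁L₁ = 5.397402×10⁻⁵, α₂L₂ = 3.84397×10⁻⁵ → Δ(αL) = 1.553432×10⁻⁵ m/K
ΔT = 7.50×10⁻³ / 1.553432×10⁻⁵ = 482.802 K, so T = 21.5 + 482.802 = 504.302 °C

T = 504.3 °C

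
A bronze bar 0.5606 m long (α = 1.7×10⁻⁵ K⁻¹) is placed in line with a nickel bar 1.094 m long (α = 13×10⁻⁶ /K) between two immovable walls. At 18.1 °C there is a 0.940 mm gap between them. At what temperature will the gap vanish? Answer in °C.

Gap closes when ΔL₁ + ΔL₂ = 0.940 mm = 9.40×10⁻⁴ m
(α₁L₁ + α₂L₂)ΔT = g
α₁L₁ + α₂L₂ = 1.7×10⁻⁵×0.5606 + 13×10⁻⁶×1.094 = 2.37522×10⁻⁵ m/K
ΔT = 9.40×10⁻⁴ / 2.37522×10⁻⁵ = 39.575 K
T = 18.1 + 39.575 = 57.675 °C

T = 57.7 °C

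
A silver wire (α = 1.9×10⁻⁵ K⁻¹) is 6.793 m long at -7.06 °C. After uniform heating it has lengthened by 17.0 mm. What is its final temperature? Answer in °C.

T = 125 °C

ΔL = αL₀ΔT ⇒ ΔT = ΔL / (αL₀)
ΔT = 17.0×10⁻³ m / (1.9×10⁻⁵ × 6.793 m) = 131.71 K
T = -7.06 + 131.71 = 124.65 °C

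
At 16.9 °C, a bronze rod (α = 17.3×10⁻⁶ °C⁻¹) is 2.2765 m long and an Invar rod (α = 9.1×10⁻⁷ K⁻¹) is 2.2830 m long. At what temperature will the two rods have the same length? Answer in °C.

T = 191.1 °C

L₁(1 + α₁ΔT) = L₂(1 + α₂ΔT) ⇒ ΔT = (L₂ − L₁)/(α₁L₁ − α₂L₂)
L₂ − L₁ = 2.2830 − 2.2765 = 6.50×10⁻³ m
α₁L₁ − α₂L₂ = 17.3×10⁻⁶×2.2765 − 9.1×10⁻⁷×2.2830 = 3.730592×10⁻⁵ m/K
ΔT = 6.50×10⁻³ / 3.730592×10⁻⁵ = 174.235 K
T = 16.9 + 174.235 = 191.135 °C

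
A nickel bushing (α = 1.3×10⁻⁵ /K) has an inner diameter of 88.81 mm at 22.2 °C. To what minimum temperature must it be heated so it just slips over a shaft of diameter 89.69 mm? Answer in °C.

T = 784 °C

Required Δd = 89.69 − 88.81 = 0.88 mm
Δd = αd₀ΔT ⇒ ΔT = Δd/(αd₀) = 0.88 / (1.3×10⁻⁵ × 88.81) = 762.21 K
T_min = 22.2 + 762.21 = 784.41 °C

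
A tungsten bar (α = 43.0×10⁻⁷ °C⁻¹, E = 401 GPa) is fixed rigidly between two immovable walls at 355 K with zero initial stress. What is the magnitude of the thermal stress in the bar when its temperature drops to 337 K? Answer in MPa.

Fully constrained: the free strain ε = αΔT is blocked, so σ = Eε = EαΔT.
|ΔT| = 18 K
σ = 401×10⁹ × 43.0×10⁻⁷ × 18 = 3.10×10⁷ Pa

σ = 31.0 MPa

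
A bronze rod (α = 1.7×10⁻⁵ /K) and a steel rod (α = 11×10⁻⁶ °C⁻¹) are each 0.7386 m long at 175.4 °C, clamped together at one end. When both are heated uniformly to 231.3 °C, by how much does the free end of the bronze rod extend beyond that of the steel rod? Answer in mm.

ΔT = 55.9 K
bronze: ΔL = 1.7×10⁻⁵ × 0.7386 m × 55.9 = 7.0189×10⁻⁴ m = 0.70189 mm
steel: ΔL = 11×10⁻⁶ × 0.7386 m × 55.9 = 4.5417×10⁻⁴ m = 0.45417 mm
difference = 0.70189 − 0.45417 = 0.24772 mm

0.248 mm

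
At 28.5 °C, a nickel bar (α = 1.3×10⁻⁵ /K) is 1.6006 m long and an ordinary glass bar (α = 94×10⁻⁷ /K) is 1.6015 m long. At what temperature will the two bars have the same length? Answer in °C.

T = 184.9 °C

L₁(1 + α₁ΔT) = L₂(1 + α₂ΔT) ⇒ ΔT = (L₂ − L₁)/(α₁L₁ − α₂L₂)
L₂ − L₁ = 1.6015 − 1.6006 = 9.00×10⁻⁴ m
α₁L₁ − α₂L₂ = 1.3×10⁻⁵×1.6006 − 94×10⁻⁷×1.6015 = 5.7537×10⁻⁶ m/K
ΔT = 9.00×10⁻⁴ / 5.7537×10⁻⁶ = 156.421 K
T = 28.5 + 156.421 = 184.921 °C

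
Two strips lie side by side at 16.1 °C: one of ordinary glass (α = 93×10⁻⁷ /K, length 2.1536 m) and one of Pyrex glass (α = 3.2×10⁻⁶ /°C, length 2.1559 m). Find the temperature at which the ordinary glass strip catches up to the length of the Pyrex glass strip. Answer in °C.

T = 191.3 °C

Equal length when α₁L₁ΔT − α₂L₂ΔT = L₂ − L₁ = 2.30×10⁻³ m
α₁L₁ = 2.002848×10⁻⁵, α₂L₂ = 6.89888×10⁻⁶ → Δ(αL) = 1.31296×10⁻⁵ m/K
ΔT = 2.30×10⁻³ / 1.31296×10⁻⁵ = 175.177 K, so T = 16.1 + 175.177 = 191.277 °C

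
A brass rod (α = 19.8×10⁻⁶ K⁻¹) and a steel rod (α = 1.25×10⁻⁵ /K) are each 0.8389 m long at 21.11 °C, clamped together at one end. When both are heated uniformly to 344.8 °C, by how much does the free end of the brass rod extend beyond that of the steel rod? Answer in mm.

1.98 mm

ΔT = 323.69 K
brass: ΔL = 19.8×10⁻⁶ × 0.8389 m × 323.69 = 5.3766×10⁻³ m = 5.3766 mm
steel: ΔL = 1.25×10⁻⁵ × 0.8389 m × 323.69 = 3.3943×10⁻³ m = 3.3943 mm
difference = 5.3766 − 3.3943 = 1.9823 mm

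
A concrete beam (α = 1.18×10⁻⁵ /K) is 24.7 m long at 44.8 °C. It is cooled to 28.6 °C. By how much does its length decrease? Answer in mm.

|ΔT| = |28.6 − 44.8| = 16.2 K
ΔL = αL₀ΔT = (1.18×10⁻⁵)(24.7)(16.2) = 4.72×10⁻³ m

ΔL = 4.72 mm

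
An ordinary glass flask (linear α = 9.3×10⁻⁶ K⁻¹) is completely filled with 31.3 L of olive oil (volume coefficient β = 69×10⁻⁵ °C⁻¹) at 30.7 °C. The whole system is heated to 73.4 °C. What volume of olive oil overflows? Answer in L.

0.885 L

The flask also expands: β_container ≈ 3α = 2.79×10⁻⁵ /K
Net overflow = V₀(β_liq − 3α_cont)ΔT
β − 3α = 6.90×10⁻⁴ − 2.79×10⁻⁵ = 6.621×10⁻⁴ /K; ΔT = 42.7 K
ΔV = 31.3 × 6.621×10⁻⁴ × 42.7 = 0.885 L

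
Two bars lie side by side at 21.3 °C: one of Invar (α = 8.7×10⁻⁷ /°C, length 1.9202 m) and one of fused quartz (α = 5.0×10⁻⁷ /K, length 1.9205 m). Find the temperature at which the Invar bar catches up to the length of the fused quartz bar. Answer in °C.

Equal length when α₁L₁ΔT − α₂L₂ΔT = L₂ − L₁ = 3.00×10⁻⁴ m
α₁L₁ = 1.670574×10⁻⁶, α₂L₂ = 9.6025×10⁻⁷ → Δ(αL) = 7.10324×10⁻⁷ m/K
ΔT = 3.00×10⁻⁴ / 7.10324×10⁻⁷ = 422.342 K, so T = 21.3 + 422.342 = 443.642 °C

T = 443.6 °C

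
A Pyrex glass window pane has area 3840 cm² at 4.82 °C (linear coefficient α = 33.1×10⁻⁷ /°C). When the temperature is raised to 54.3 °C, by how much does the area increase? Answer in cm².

Area coefficient ≈ 2α; |ΔT| = 49.48 K
ΔA = 2αA₀ΔT = 2(33.1×10⁻⁷)(3840)(49.48) = 1.26 cm²

ΔA = 1.26 cm²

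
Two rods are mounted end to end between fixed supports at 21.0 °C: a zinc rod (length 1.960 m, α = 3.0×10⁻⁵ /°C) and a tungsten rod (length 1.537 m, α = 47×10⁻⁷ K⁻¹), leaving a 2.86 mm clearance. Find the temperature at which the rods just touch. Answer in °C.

T = 64.3 °C

Gap closes when ΔL₁ + ΔL₂ = 2.86 mm = 2.86×10⁻³ m
(α₁L₁ + α₂L₂)ΔT = g
α₁L₁ + α₂L₂ = 3.0×10⁻⁵×1.960 + 47×10⁻⁷×1.537 = 6.60239×10⁻⁵ m/K
ΔT = 2.86×10⁻³ / 6.60239×10⁻⁵ = 43.318 K
T = 21.0 + 43.318 = 64.318 °C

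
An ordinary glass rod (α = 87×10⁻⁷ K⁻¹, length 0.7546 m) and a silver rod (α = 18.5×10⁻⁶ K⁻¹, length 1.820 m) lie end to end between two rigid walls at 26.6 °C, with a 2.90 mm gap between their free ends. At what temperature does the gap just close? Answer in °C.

T = 98.7 °C

α₁L₁ = 6.56502×10⁻⁶ m/K, α₂L₂ = 3.367×10⁻⁵ m/K → total 4.023502×10⁻⁵ m/K
ΔT = g/(α₁L₁+α₂L₂) = 2.90×10⁻³ / 4.023502×10⁻⁵ = 72.077 K
T = 26.6 + 72.077 = 98.677 °C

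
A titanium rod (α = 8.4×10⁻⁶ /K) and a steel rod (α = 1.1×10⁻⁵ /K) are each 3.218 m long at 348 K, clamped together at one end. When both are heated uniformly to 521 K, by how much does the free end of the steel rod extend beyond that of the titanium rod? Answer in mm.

ΔT = 173 K
titanium: ΔL = 8.4×10⁻⁶ × 3.218 m × 173 = 4.6764×10⁻³ m = 4.6764 mm
steel: ΔL = 1.1×10⁻⁵ × 3.218 m × 173 = 6.1239×10⁻³ m = 6.1239 mm
difference = 6.1239 − 4.6764 = 1.4475 mm

1.45 mm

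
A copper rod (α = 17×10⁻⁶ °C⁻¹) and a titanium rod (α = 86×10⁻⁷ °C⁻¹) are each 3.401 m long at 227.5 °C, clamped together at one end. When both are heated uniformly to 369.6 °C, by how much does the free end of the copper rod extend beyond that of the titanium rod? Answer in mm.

ΔT = 142.1 K
copper: ΔL = 17×10⁻⁶ × 3.401 m × 142.1 = 8.2158×10⁻³ m = 8.2158 mm
titanium: ΔL = 86×10⁻⁷ × 3.401 m × 142.1 = 4.1562×10⁻³ m = 4.1562 mm
difference = 8.2158 − 4.1562 = 4.0596 mm

4.06 mm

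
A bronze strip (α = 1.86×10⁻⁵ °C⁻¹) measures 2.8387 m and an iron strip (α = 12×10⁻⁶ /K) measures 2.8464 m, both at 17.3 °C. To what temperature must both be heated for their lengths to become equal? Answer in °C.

T = 430.3 °C

L₁(1 + α₁ΔT) = L₂(1 + α₂ΔT) ⇒ ΔT = (L₂ − L₁)/(α₁L₁ − α₂L₂)
L₂ − L₁ = 2.8464 − 2.8387 = 7.70×10⁻³ m
α₁L₁ − α₂L₂ = 1.86×10⁻⁵×2.8387 − 12×10⁻⁶×2.8464 = 1.864302×10⁻⁵ m/K
ΔT = 7.70×10⁻³ / 1.864302×10⁻⁵ = 413.023 K
T = 17.3 + 413.023 = 430.323 °C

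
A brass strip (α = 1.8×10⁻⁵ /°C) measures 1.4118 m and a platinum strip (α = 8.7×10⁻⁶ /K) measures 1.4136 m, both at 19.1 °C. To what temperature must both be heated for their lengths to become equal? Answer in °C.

T = 156.4 °C

L₁(1 + α₁ΔT) = L₂(1 + α₂ΔT) ⇒ ΔT = (L₂ − L₁)/(α₁L₁ − α₂L₂)
L₂ − L₁ = 1.4136 − 1.4118 = 1.80×10⁻³ m
α₁L₁ − α₂L₂ = 1.8×10⁻⁵×1.4118 − 8.7×10⁻⁶×1.4136 = 1.311408×10⁻⁵ m/K
ΔT = 1.80×10⁻³ / 1.311408×10⁻⁵ = 137.257 K
T = 19.1 + 137.257 = 156.357 °C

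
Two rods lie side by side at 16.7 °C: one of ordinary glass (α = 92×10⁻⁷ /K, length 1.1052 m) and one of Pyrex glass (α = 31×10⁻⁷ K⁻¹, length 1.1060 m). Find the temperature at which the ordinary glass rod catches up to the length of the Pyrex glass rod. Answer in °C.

L₁(1 + α₁ΔT) = L₂(1 + α₂ΔT) ⇒ ΔT = (L₂ − L₁)/(α₁L₁ − α₂L₂)
L₂ − L₁ = 1.1060 − 1.1052 = 8.00×10⁻⁴ m
α₁L₁ − α₂L₂ = 92×10⁻⁷×1.1052 − 31×10⁻⁷×1.1060 = 6.73924×10⁻⁶ m/K
ΔT = 8.00×10⁻⁴ / 6.73924×10⁻⁶ = 118.708 K
T = 16.7 + 118.708 = 135.408 °C

T = 135.4 °C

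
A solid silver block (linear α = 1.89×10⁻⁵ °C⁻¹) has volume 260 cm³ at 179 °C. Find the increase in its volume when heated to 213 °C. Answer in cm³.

Isotropic solid: β ≈ 3α = 5.7×10⁻⁵ /K; ΔT = 34 K
ΔV = 3αV₀ΔT = 3(1.89×10⁻⁵)(260)(34) = 0.501 cm³

ΔV = 0.501 cm³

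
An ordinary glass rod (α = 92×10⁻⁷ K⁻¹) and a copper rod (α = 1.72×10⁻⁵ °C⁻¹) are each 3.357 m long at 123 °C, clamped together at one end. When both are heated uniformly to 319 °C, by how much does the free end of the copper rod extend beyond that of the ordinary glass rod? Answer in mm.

ΔT = 196 K
ordinary glass: ΔL = 92×10⁻⁷ × 3.357 m × 196 = 6.0533×10⁻³ m = 6.0533 mm
copper: ΔL = 1.72×10⁻⁵ × 3.357 m × 196 = 1.1317×10⁻² m = 11.317 mm
difference = 11.317 − 6.0533 = 5.2637 mm

5.26 mm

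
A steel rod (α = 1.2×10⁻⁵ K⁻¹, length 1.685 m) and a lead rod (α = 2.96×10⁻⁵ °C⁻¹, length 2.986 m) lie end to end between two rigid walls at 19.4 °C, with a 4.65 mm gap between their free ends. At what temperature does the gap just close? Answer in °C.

α₁L₁ = 2.022×10⁻⁵ m/K, α₂L₂ = 8.83856×10⁻⁵ m/K → total 1.086056×10⁻⁴ m/K
ΔT = g/(α₁L₁+α₂L₂) = 4.65×10⁻³ / 1.086056×10⁻⁴ = 42.815 K
T = 19.4 + 42.815 = 62.215 °C

T = 62.2 °C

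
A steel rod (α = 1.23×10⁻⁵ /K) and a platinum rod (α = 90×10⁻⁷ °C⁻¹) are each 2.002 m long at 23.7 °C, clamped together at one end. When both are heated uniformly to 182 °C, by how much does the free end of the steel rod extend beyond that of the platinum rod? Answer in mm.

ΔT = 158.3 K
steel: ΔL = 1.23×10⁻⁵ × 2.002 m × 158.3 = 3.8981×10⁻³ m = 3.8981 mm
platinum: ΔL = 90×10⁻⁷ × 2.002 m × 158.3 = 2.8522×10⁻³ m = 2.8522 mm
difference = 3.8981 − 2.8522 = 1.0459 mm

1.05 mm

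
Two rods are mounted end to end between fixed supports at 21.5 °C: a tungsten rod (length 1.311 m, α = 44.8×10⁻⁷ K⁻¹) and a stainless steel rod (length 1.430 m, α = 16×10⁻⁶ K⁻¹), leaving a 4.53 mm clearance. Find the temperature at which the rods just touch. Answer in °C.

α₁L₁ = 5.87328×10⁻⁶ m/K, α₂L₂ = 2.288×10⁻⁵ m/K → total 2.875328×10⁻⁵ m/K
ΔT = g/(α₁L₁+α₂L₂) = 4.53×10⁻³ / 2.875328×10⁻⁵ = 157.55 K
T = 21.5 + 157.55 = 179.05 °C

T = 179 °C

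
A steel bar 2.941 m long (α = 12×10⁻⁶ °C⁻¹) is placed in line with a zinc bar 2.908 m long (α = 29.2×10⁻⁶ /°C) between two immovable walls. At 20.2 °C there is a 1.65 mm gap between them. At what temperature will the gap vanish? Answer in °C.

Gap closes when ΔL₁ + ΔL₂ = 1.65 mm = 1.65×10⁻³ m
(α₁L₁ + α₂L₂)ΔT = g
α₁L₁ + α₂L₂ = 12×10⁻⁶×2.941 + 29.2×10⁻⁶×2.908 = 1.202056×10⁻⁴ m/K
ΔT = 1.65×10⁻³ / 1.202056×10⁻⁴ = 13.726 K
T = 20.2 + 13.726 = 33.926 °C

T = 33.9 °C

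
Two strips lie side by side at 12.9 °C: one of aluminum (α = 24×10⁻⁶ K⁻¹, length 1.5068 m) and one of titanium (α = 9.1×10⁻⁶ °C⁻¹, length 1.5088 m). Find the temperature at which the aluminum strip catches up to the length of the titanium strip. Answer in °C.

L₁(1 + α₁ΔT) = L₂(1 + α₂ΔT) ⇒ ΔT = (L₂ − L₁)/(α₁L₁ − α₂L₂)
L₂ − L₁ = 1.5088 − 1.5068 = 2.00×10⁻³ m
α₁L₁ − α₂L₂ = 24×10⁻⁶×1.5068 − 9.1×10⁻⁶×1.5088 = 2.243312×10⁻⁵ m/K
ΔT = 2.00×10⁻³ / 2.243312×10⁻⁵ = 89.154 K
T = 12.9 + 89.154 = 102.054 °C

T = 102.1 °C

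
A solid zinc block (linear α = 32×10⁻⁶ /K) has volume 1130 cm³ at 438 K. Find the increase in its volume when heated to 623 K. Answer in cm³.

ΔV = 20.1 cm³

Isotropic solid: β ≈ 3α = 9.6×10⁻⁵ /K; ΔT = 185 K
ΔV = 3αV₀ΔT = 3(32×10⁻⁶)(1130)(185) = 20.1 cm³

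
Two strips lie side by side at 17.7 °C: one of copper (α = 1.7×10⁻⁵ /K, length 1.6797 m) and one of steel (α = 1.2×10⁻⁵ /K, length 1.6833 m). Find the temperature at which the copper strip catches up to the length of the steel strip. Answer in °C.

Equal length when α₁L₁ΔT − α₂L₂ΔT = L₂ − L₁ = 3.60×10⁻³ m
α₁L₁ = 2.85549×10⁻⁵, α₂L₂ = 2.01996×10⁻⁵ → Δ(αL) = 8.3553×10⁻⁶ m/K
ΔT = 3.60×10⁻³ / 8.3553×10⁻⁶ = 430.864 K, so T = 17.7 + 430.864 = 448.564 °C

T = 448.6 °C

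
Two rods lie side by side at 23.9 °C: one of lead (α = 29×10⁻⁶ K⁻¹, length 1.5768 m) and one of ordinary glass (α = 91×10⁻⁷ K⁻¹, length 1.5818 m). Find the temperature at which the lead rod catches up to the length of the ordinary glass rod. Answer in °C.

T = 183.5 °C

L₁(1 + α₁ΔT) = L₂(1 + α₂ΔT) ⇒ ΔT = (L₂ − L₁)/(α₁L₁ − α₂L₂)
L₂ − L₁ = 1.5818 − 1.5768 = 5.00×10⁻³ m
α₁L₁ − α₂L₂ = 29×10⁻⁶×1.5768 − 91×10⁻⁷×1.5818 = 3.133282×10⁻⁵ m/K
ΔT = 5.00×10⁻³ / 3.133282×10⁻⁵ = 159.577 K
T = 23.9 + 159.577 = 183.477 °C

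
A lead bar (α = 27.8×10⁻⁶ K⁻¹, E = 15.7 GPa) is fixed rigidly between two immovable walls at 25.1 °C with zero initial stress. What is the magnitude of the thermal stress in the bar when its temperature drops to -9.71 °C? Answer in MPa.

Fully constrained: the free strain ε = αΔT is blocked, so σ = Eε = EαΔT.
|ΔT| = 34.81 K
σ = 15.7×10⁹ × 27.8×10⁻⁶ × 34.81 = 1.52×10⁷ Pa

σ = 15.2 MPa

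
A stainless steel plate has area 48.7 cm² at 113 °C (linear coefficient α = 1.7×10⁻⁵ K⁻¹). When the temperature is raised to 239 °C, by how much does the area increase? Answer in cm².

Area coefficient ≈ 2α; |ΔT| = 126 K
ΔA = 2αA₀ΔT = 2(1.7×10⁻⁵)(48.7)(126) = 0.209 cm²

ΔA = 0.209 cm²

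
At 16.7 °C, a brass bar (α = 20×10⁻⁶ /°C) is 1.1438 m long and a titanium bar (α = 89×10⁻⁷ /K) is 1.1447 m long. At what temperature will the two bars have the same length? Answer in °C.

Equal length when α₁L₁ΔT − α₂L₂ΔT = L₂ − L₁ = 9.00×10⁻⁴ m
α₁L₁ = 2.2876×10⁻⁵, α₂L₂ = 1.018783×10⁻⁵ → Δ(αL) = 1.268817×10⁻⁵ m/K
ΔT = 9.00×10⁻⁴ / 1.268817×10⁻⁵ = 70.9322 K, so T = 16.7 + 70.9322 = 87.6322 °C

T = 87.63 °C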